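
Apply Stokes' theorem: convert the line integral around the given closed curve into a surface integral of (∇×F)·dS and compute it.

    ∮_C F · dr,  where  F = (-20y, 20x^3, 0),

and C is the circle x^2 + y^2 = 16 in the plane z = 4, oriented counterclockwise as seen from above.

Let S be the flat disk x^2 + y^2 ≤ 16 in the plane z = 4, with upward unit normal n̂ = ẑ. By Stokes' theorem,

    ∮_C F · dr = ∬_S (∇ × F) · n̂ dS = ∬_D (curl F)_z dA,

where D is the disk x^2 + y^2 ≤ 16.

Compute the curl of F = (-20y, 20x^3, 0):
    (∇ × F)_x = ∂F_z/∂y - ∂F_y/∂z = 0,
    (∇ × F)_y = ∂F_x/∂z - ∂F_z/∂x = 0,
    (∇ × F)_z = ∂F_y/∂x - ∂F_x/∂y = 60x^2 + 20.

On z = 4, (curl F)_z = 60x^2 + 20.

Convert to polar (x = r cos θ, y = r sin θ, dA = r dr dθ); the integrand becomes 60r^2cos(θ)^2 + 20, so

    ∬_D (curl F)_z dA = ∫_0^{2π} ∫_0^{4} (60r^2cos(θ)^2 + 20) · r dr dθ.

Inner (r from 0 to 4): 3840cos(θ)^2 + 160.
Outer (θ from 0 to 2π): 4160π.

Therefore ∮_C F · dr = 4160π.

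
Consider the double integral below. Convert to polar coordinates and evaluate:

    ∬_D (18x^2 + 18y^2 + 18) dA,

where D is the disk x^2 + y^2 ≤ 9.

The region D is 0 ≤ r ≤ 3, 0 ≤ θ ≤ 2π in polar coordinates, where x = r cos(θ), y = r sin(θ), and dA = r dr dθ.

Under the substitution, the integrand becomes 18r^2 + 18, so

    ∬_D (18x^2 + 18y^2 + 18) dA = ∫_{0}^{2π} ∫_{0}^{3} (18r^2 + 18) · r dr dθ.

Inner integral (in r): ∫_{0}^{3} (18r^2 + 18) · r dr = 891/2.

Outer integral (in θ): ∫_{0}^{2π} (891/2) dθ = 891π.

Therefore ∬_D (18x^2 + 18y^2 + 18) dA = 891π.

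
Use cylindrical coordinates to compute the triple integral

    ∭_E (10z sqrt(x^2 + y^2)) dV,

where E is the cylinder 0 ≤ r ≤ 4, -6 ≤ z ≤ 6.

In cylindrical coordinates, x = r cos(θ), y = r sin(θ), z = z, and dV = r dr dθ dz.

The integrand becomes 10r z, so

    ∭_E (10z sqrt(x^2 + y^2)) dV = ∫_{0}^{2π} ∫_{0}^{4} ∫_{-6}^{6} (10r z) · r dz dr dθ.

Inner (z): 0.
Middle (r from 0 to 4): 0.
Outer (θ): 0.

Therefore the triple integral equals 0.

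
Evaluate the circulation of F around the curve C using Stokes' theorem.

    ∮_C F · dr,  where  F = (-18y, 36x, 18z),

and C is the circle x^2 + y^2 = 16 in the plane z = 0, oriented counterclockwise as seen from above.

Let S be the flat disk x^2 + y^2 ≤ 16 in the plane z = 0, with upward unit normal n̂ = ẑ. By Stokes' theorem,

    ∮_C F · dr = ∬_S (∇ × F) · n̂ dS = ∬_D (curl F)_z dA,

where D is the disk x^2 + y^2 ≤ 16.

Compute the curl of F = (-18y, 36x, 18z):
    (∇ × F)_x = ∂F_z/∂y - ∂F_y/∂z = 0,
    (∇ × F)_y = ∂F_x/∂z - ∂F_z/∂x = 0,
    (∇ × F)_z = ∂F_y/∂x - ∂F_x/∂y = 54.

On z = 0, (curl F)_z = 54.

Convert to polar (x = r cos θ, y = r sin θ, dA = r dr dθ); the integrand becomes 54, so

    ∬_D (curl F)_z dA = ∫_0^{2π} ∫_0^{4} (54) · r dr dθ.

Inner (r from 0 to 4): 432.
Outer (θ from 0 to 2π): 864π.

Therefore ∮_C F · dr = 864π.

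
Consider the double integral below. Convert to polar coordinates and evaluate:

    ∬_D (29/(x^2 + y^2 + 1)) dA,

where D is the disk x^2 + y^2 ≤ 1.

The region D is 0 ≤ r ≤ 1, 0 ≤ θ ≤ 2π in polar coordinates, where x = r cos(θ), y = r sin(θ), and dA = r dr dθ.

Under the substitution, the integrand becomes 29/(r^2 + 1), so

    ∬_D (29/(x^2 + y^2 + 1)) dA = ∫_{0}^{2π} ∫_{0}^{1} (29/(r^2 + 1)) · r dr dθ.

Inner integral (in r): ∫_{0}^{1} (29/(r^2 + 1)) · r dr = 29log(2)/2.

Outer integral (in θ): ∫_{0}^{2π} (29log(2)/2) dθ = 29π log(2).

Therefore ∬_D (29/(x^2 + y^2 + 1)) dA = 29π log(2).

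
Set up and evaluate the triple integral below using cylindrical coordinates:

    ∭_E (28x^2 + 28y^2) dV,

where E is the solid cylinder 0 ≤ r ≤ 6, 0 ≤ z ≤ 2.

In cylindrical coordinates, x = r cos(θ), y = r sin(θ), z = z, and dV = r dr dθ dz.

The integrand becomes 28r^2, so

    ∭_E (28x^2 + 28y^2) dV = ∫_{0}^{2π} ∫_{0}^{6} ∫_{0}^{2} (28r^2) · r dz dr dθ.

Inner (z): 56r^3.
Middle (r from 0 to 6): 18144.
Outer (θ): 36288π.

Therefore the triple integral equals 36288π.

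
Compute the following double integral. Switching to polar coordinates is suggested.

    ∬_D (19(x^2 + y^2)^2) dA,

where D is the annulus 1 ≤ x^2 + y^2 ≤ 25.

The region D is 1 ≤ r ≤ 5, 0 ≤ θ ≤ 2π in polar coordinates, where x = r cos(θ), y = r sin(θ), and dA = r dr dθ.

Under the substitution, the integrand becomes 19r^4, so

    ∬_D (19(x^2 + y^2)^2) dA = ∫_{0}^{2π} ∫_{1}^{5} (19r^4) · r dr dθ.

Inner integral (in r): ∫_{1}^{5} (19r^4) · r dr = 49476.

Outer integral (in θ): ∫_{0}^{2π} (49476) dθ = 98952π.

Therefore ∬_D (19(x^2 + y^2)^2) dA = 98952π.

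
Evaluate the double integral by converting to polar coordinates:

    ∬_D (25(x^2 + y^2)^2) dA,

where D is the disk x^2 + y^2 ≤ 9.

The region D is 0 ≤ r ≤ 3, 0 ≤ θ ≤ 2π in polar coordinates, where x = r cos(θ), y = r sin(θ), and dA = r dr dθ.

Under the substitution, the integrand becomes 25r^4, so

    ∬_D (25(x^2 + y^2)^2) dA = ∫_{0}^{2π} ∫_{0}^{3} (25r^4) · r dr dθ.

Inner integral (in r): ∫_{0}^{3} (25r^4) · r dr = 6075/2.

Outer integral (in θ): ∫_{0}^{2π} (6075/2) dθ = 6075π.

Therefore ∬_D (25(x^2 + y^2)^2) dA = 6075π.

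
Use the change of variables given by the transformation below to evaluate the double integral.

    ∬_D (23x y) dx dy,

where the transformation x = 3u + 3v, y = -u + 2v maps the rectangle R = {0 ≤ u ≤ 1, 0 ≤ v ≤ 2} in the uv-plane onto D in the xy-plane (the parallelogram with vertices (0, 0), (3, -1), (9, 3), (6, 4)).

Compute the Jacobian determinant of (x, y) with respect to (u, v):

    ∂(x,y)/∂(u,v) = | 3  3 | = (3)(2) - (3)(-1) = 9.
                   | -1  2 |

Its absolute value is |J| = 9 (the area scaling factor).

Substituting x = 3u + 3v, y = -u + 2v into the integrand,

    23x y → -69u^2 + 69u v + 138v^2,

so the integral becomes

    ∬_R (-69u^2 + 69u v + 138v^2) · |J| du dv = ∫_0^1 ∫_0^2 (-621u^2 + 621u v + 1242v^2) dv du.

Inner (v): -1242u^2 + 1242u + 3312.
Outer (u): 3519.

Therefore ∬_D (23x y) dx dy = 3519.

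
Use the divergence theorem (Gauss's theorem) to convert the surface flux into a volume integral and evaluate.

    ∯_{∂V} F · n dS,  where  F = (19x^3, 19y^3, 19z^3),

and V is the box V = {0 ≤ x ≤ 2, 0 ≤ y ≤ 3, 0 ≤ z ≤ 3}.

By the divergence theorem,

    ∯_{∂V} F · n dS = ∭_V (∇ · F) dV.

Compute the divergence:
    ∇ · F = ∂F_x/∂x + ∂F_y/∂y + ∂F_z/∂z = 57x^2 + 57y^2 + 57z^2.

V is a rectangular box, so dV = dx dy dz with 0 ≤ x ≤ 2, 0 ≤ y ≤ 3, 0 ≤ z ≤ 3.

Integrate (57x^2 + 57y^2 + 57z^2) over V as an iterated integral:

    ∭_V (∇·F) dV = ∫_0^{2} ∫_0^{3} ∫_0^{3} (57x^2 + 57y^2 + 57z^2) dz dy dx.

Inner (z from 0 to 3): 171x^2 + 171y^2 + 513.
Middle (y from 0 to 3): 513x^2 + 3078.
Outer (x from 0 to 2): 7524.

Therefore ∯_{∂V} F · n dS = 7524.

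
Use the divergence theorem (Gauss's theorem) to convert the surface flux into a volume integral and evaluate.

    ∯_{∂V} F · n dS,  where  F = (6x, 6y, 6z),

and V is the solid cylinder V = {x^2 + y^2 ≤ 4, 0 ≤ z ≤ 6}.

By the divergence theorem,

    ∯_{∂V} F · n dS = ∭_V (∇ · F) dV.

Compute the divergence:
    ∇ · F = ∂F_x/∂x + ∂F_y/∂y + ∂F_z/∂z = 6 + 6 + 6 = 18.

In cylindrical coordinates, x = r cos(θ), y = r sin(θ), z = z, dV = r dr dθ dz, with 0 ≤ r ≤ 2, 0 ≤ θ ≤ 2π, 0 ≤ z ≤ 6.

The integrand, after substitution and multiplying by the volume element, becomes (18) · r, so

    ∭_V (∇·F) dV = ∫_0^{2π} ∫_0^{2} ∫_0^{6} (18) · r dz dr dθ.

Inner (z from 0 to 6): 108r.
Middle (r from 0 to 2): 216.
Outer (θ from 0 to 2π): 432π.

Therefore ∯_{∂V} F · n dS = 432π.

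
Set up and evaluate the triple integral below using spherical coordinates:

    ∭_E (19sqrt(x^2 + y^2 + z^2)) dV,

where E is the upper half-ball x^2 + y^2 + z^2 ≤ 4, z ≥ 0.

In spherical coordinates, x = ρ sin(φ) cos(θ), y = ρ sin(φ) sin(θ), z = ρ cos(φ), and dV = ρ^2 sin(φ) dρ dφ dθ.

The integrand becomes 19ρ, so

    ∭_E (19sqrt(x^2 + y^2 + z^2)) dV = ∫_{0}^{2π} ∫_{0}^{π/2} ∫_{0}^{2} (19ρ) · ρ^2 sin(φ) dρ dφ dθ.

Inner (ρ): 76sin(φ).
Middle (φ): 76.
Outer (θ): 152π.

Therefore the triple integral equals 152π.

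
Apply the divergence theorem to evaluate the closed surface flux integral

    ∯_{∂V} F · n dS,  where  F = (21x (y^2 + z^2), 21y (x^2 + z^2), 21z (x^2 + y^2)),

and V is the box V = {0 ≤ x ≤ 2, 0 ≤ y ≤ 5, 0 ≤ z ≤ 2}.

By the divergence theorem,

    ∯_{∂V} F · n dS = ∭_V (∇ · F) dV.

Compute the divergence:
    ∇ · F = ∂F_x/∂x + ∂F_y/∂y + ∂F_z/∂z = 21y^2 + 21z^2 + 21x^2 + 21z^2 + 21x^2 + 21y^2 = 42x^2 + 42y^2 + 42z^2.

V is a rectangular box, so dV = dx dy dz with 0 ≤ x ≤ 2, 0 ≤ y ≤ 5, 0 ≤ z ≤ 2.

Integrate (42x^2 + 42y^2 + 42z^2) over V as an iterated integral:

    ∭_V (∇·F) dV = ∫_0^{2} ∫_0^{5} ∫_0^{2} (42x^2 + 42y^2 + 42z^2) dz dy dx.

Inner (z from 0 to 2): 84x^2 + 84y^2 + 112.
Middle (y from 0 to 5): 420x^2 + 4060.
Outer (x from 0 to 2): 9240.

Therefore ∯_{∂V} F · n dS = 9240.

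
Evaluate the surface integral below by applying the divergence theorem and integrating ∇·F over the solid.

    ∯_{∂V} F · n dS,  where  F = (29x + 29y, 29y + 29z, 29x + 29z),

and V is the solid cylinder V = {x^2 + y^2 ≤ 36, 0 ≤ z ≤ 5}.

By the divergence theorem,

    ∯_{∂V} F · n dS = ∭_V (∇ · F) dV.

Compute the divergence:
    ∇ · F = ∂F_x/∂x + ∂F_y/∂y + ∂F_z/∂z = 29 + 29 + 29 = 87.

In cylindrical coordinates, x = r cos(θ), y = r sin(θ), z = z, dV = r dr dθ dz, with 0 ≤ r ≤ 6, 0 ≤ θ ≤ 2π, 0 ≤ z ≤ 5.

The integrand, after substitution and multiplying by the volume element, becomes (87) · r, so

    ∭_V (∇·F) dV = ∫_0^{2π} ∫_0^{6} ∫_0^{5} (87) · r dz dr dθ.

Inner (z from 0 to 5): 435r.
Middle (r from 0 to 6): 7830.
Outer (θ from 0 to 2π): 15660π.

Therefore ∯_{∂V} F · n dS = 15660π.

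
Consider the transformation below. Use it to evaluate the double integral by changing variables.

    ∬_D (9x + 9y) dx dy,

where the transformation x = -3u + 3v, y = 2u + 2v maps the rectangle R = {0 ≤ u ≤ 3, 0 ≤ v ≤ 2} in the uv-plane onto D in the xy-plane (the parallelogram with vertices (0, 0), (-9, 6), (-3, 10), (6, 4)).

Compute the Jacobian determinant of (x, y) with respect to (u, v):

    ∂(x,y)/∂(u,v) = | -3  3 | = (-3)(2) - (3)(2) = -12.
                   | 2  2 |

Its absolute value is |J| = 12 (the area scaling factor).

Substituting x = -3u + 3v, y = 2u + 2v into the integrand,

    9x + 9y → -9u + 45v,

so the integral becomes

    ∬_R (-9u + 45v) · |J| du dv = ∫_0^3 ∫_0^2 (-108u + 540v) dv du.

Inner (v): 1080 - 216u.
Outer (u): 2268.

Therefore ∬_D (9x + 9y) dx dy = 2268.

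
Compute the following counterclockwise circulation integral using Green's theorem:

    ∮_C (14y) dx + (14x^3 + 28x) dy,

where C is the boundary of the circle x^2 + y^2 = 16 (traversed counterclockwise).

Green's theorem converts the closed line integral into a double integral over the enclosed region D:

    ∮_C P dx + Q dy = ∬_D (∂Q/∂x - ∂P/∂y) dA.

Here P = 14y, Q = 14x^3 + 28x, so

    ∂Q/∂x = 42x^2 + 28,    ∂P/∂y = 14,
    ∂Q/∂x - ∂P/∂y = 42x^2 + 14.

D is the region x^2 + y^2 ≤ 16. Evaluating the double integral:

In polar coordinates (x = r cos θ, y = r sin θ, dA = r dr dθ) the integrand becomes 42r^2cos(θ)^2 + 14, so

    ∬_D (42x^2 + 14) dA = ∫_0^{2π} ∫_0^{4} (42r^2cos(θ)^2 + 14) · r dr dθ.

Inner (r from 0 to 4): 2688cos(θ)^2 + 112.
Outer (θ from 0 to 2π): 2912π.

Therefore ∮_C P dx + Q dy = 2912π.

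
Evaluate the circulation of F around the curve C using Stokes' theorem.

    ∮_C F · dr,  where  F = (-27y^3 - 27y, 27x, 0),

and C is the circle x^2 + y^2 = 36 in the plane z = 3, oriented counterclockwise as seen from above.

Let S be the flat disk x^2 + y^2 ≤ 36 in the plane z = 3, with upward unit normal n̂ = ẑ. By Stokes' theorem,

    ∮_C F · dr = ∬_S (∇ × F) · n̂ dS = ∬_D (curl F)_z dA,

where D is the disk x^2 + y^2 ≤ 36.

Compute the curl of F = (-27y^3 - 27y, 27x, 0):
    (∇ × F)_x = ∂F_z/∂y - ∂F_y/∂z = 0,
    (∇ × F)_y = ∂F_x/∂z - ∂F_z/∂x = 0,
    (∇ × F)_z = ∂F_y/∂x - ∂F_x/∂y = 81y^2 + 54.

On z = 3, (curl F)_z = 81y^2 + 54.

Convert to polar (x = r cos θ, y = r sin θ, dA = r dr dθ); the integrand becomes 81r^2sin(θ)^2 + 54, so

    ∬_D (curl F)_z dA = ∫_0^{2π} ∫_0^{6} (81r^2sin(θ)^2 + 54) · r dr dθ.

Inner (r from 0 to 6): 26244sin(θ)^2 + 972.
Outer (θ from 0 to 2π): 28188π.

Therefore ∮_C F · dr = 28188π.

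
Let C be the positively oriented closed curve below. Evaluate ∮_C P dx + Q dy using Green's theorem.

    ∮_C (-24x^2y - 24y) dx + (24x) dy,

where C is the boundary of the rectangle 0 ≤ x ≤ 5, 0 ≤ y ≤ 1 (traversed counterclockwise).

Green's theorem converts the closed line integral into a double integral over the enclosed region D:

    ∮_C P dx + Q dy = ∬_D (∂Q/∂x - ∂P/∂y) dA.

Here P = -24x^2y - 24y, Q = 24x, so

    ∂Q/∂x = 24,    ∂P/∂y = -24x^2 - 24,
    ∂Q/∂x - ∂P/∂y = 24x^2 + 48.

D is the region 0 ≤ x ≤ 5, 0 ≤ y ≤ 1. Evaluating the double integral:

    ∬_D (24x^2 + 48) dA = ∫_0^{5} ∫_0^{1} (24x^2 + 48) dy dx.

Inner (y from 0 to 1): 24x^2 + 48.
Outer (x from 0 to 5): 1240.

Therefore ∮_C P dx + Q dy = 1240.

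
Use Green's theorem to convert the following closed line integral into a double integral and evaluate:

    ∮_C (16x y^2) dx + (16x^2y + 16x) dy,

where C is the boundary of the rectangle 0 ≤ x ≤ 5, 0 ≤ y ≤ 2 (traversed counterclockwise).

Green's theorem converts the closed line integral into a double integral over the enclosed region D:

    ∮_C P dx + Q dy = ∬_D (∂Q/∂x - ∂P/∂y) dA.

Here P = 16x y^2, Q = 16x^2y + 16x, so

    ∂Q/∂x = 32x y + 16,    ∂P/∂y = 32x y,
    ∂Q/∂x - ∂P/∂y = 16.

D is the region 0 ≤ x ≤ 5, 0 ≤ y ≤ 2. Evaluating the double integral:

    ∬_D (16) dA = ∫_0^{5} ∫_0^{2} (16) dy dx.

Inner (y from 0 to 2): 32.
Outer (x from 0 to 5): 160.

Therefore ∮_C P dx + Q dy = 160.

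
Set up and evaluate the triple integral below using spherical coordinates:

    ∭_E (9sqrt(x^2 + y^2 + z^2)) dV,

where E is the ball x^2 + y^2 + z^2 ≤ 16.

In spherical coordinates, x = ρ sin(φ) cos(θ), y = ρ sin(φ) sin(θ), z = ρ cos(φ), and dV = ρ^2 sin(φ) dρ dφ dθ.

The integrand becomes 9ρ, so

    ∭_E (9sqrt(x^2 + y^2 + z^2)) dV = ∫_{0}^{2π} ∫_{0}^{π} ∫_{0}^{4} (9ρ) · ρ^2 sin(φ) dρ dφ dθ.

Inner (ρ): 576sin(φ).
Middle (φ): 1152.
Outer (θ): 2304π.

Therefore the triple integral equals 2304π.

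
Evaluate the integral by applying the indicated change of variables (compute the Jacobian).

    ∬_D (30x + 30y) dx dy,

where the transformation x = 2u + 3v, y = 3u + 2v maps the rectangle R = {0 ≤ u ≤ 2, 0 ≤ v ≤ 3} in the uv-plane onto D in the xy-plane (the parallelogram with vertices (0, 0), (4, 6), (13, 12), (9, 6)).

Compute the Jacobian determinant of (x, y) with respect to (u, v):

    ∂(x,y)/∂(u,v) = | 2  3 | = (2)(2) - (3)(3) = -5.
                   | 3  2 |

Its absolute value is |J| = 5 (the area scaling factor).

Substituting x = 2u + 3v, y = 3u + 2v into the integrand,

    30x + 30y → 150u + 150v,

so the integral becomes

    ∬_R (150u + 150v) · |J| du dv = ∫_0^2 ∫_0^3 (750u + 750v) dv du.

Inner (v): 2250u + 3375.
Outer (u): 11250.

Therefore ∬_D (30x + 30y) dx dy = 11250.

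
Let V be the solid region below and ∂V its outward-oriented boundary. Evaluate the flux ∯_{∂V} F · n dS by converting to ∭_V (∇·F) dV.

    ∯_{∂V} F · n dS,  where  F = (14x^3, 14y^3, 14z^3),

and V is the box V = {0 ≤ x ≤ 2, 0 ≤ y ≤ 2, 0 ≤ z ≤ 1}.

By the divergence theorem,

    ∯_{∂V} F · n dS = ∭_V (∇ · F) dV.

Compute the divergence:
    ∇ · F = ∂F_x/∂x + ∂F_y/∂y + ∂F_z/∂z = 42x^2 + 42y^2 + 42z^2.

V is a rectangular box, so dV = dx dy dz with 0 ≤ x ≤ 2, 0 ≤ y ≤ 2, 0 ≤ z ≤ 1.

Integrate (42x^2 + 42y^2 + 42z^2) over V as an iterated integral:

    ∭_V (∇·F) dV = ∫_0^{2} ∫_0^{2} ∫_0^{1} (42x^2 + 42y^2 + 42z^2) dz dy dx.

Inner (z from 0 to 1): 42x^2 + 42y^2 + 14.
Middle (y from 0 to 2): 84x^2 + 140.
Outer (x from 0 to 2): 504.

Therefore ∯_{∂V} F · n dS = 504.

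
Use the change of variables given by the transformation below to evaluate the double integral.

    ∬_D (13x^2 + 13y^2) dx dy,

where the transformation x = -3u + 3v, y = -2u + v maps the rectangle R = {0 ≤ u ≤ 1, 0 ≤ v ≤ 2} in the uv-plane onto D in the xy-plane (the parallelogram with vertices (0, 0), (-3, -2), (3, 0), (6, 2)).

Compute the Jacobian determinant of (x, y) with respect to (u, v):

    ∂(x,y)/∂(u,v) = | -3  3 | = (-3)(1) - (3)(-2) = 3.
                   | -2  1 |

Its absolute value is |J| = 3 (the area scaling factor).

Substituting x = -3u + 3v, y = -2u + v into the integrand,

    13x^2 + 13y^2 → 169u^2 - 286u v + 130v^2,

so the integral becomes

    ∬_R (169u^2 - 286u v + 130v^2) · |J| du dv = ∫_0^1 ∫_0^2 (507u^2 - 858u v + 390v^2) dv du.

Inner (v): 1014u^2 - 1716u + 1040.
Outer (u): 520.

Therefore ∬_D (13x^2 + 13y^2) dx dy = 520.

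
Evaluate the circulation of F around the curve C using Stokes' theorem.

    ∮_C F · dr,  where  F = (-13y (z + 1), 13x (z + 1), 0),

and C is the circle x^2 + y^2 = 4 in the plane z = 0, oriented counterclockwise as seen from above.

Let S be the flat disk x^2 + y^2 ≤ 4 in the plane z = 0, with upward unit normal n̂ = ẑ. By Stokes' theorem,

    ∮_C F · dr = ∬_S (∇ × F) · n̂ dS = ∬_D (curl F)_z dA,

where D is the disk x^2 + y^2 ≤ 4.

Compute the curl of F = (-13y (z + 1), 13x (z + 1), 0):
    (∇ × F)_x = ∂F_z/∂y - ∂F_y/∂z = -13x,
    (∇ × F)_y = ∂F_x/∂z - ∂F_z/∂x = -13y,
    (∇ × F)_z = ∂F_y/∂x - ∂F_x/∂y = 26z + 26.

On z = 0, (curl F)_z = 26.

Convert to polar (x = r cos θ, y = r sin θ, dA = r dr dθ); the integrand becomes 26, so

    ∬_D (curl F)_z dA = ∫_0^{2π} ∫_0^{2} (26) · r dr dθ.

Inner (r from 0 to 2): 52.
Outer (θ from 0 to 2π): 104π.

Therefore ∮_C F · dr = 104π.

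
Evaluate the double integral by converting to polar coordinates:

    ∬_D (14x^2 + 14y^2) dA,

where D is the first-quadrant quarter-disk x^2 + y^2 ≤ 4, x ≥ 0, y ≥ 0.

The region D is 0 ≤ r ≤ 2, 0 ≤ θ ≤ π/2 in polar coordinates, where x = r cos(θ), y = r sin(θ), and dA = r dr dθ.

Under the substitution, the integrand becomes 14r^2, so

    ∬_D (14x^2 + 14y^2) dA = ∫_{0}^{π/2} ∫_{0}^{2} (14r^2) · r dr dθ.

Inner integral (in r): ∫_{0}^{2} (14r^2) · r dr = 56.

Outer integral (in θ): ∫_{0}^{π/2} (56) dθ = 28π.

Therefore ∬_D (14x^2 + 14y^2) dA = 28π.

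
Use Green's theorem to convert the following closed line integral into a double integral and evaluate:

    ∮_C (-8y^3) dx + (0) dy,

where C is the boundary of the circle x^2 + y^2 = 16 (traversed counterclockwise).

Green's theorem converts the closed line integral into a double integral over the enclosed region D:

    ∮_C P dx + Q dy = ∬_D (∂Q/∂x - ∂P/∂y) dA.

Here P = -8y^3, Q = 0, so

    ∂Q/∂x = 0,    ∂P/∂y = -24y^2,
    ∂Q/∂x - ∂P/∂y = 24y^2.

D is the region x^2 + y^2 ≤ 16. Evaluating the double integral:

In polar coordinates (x = r cos θ, y = r sin θ, dA = r dr dθ) the integrand becomes 24r^2sin(θ)^2, so

    ∬_D (24y^2) dA = ∫_0^{2π} ∫_0^{4} (24r^2sin(θ)^2) · r dr dθ.

Inner (r from 0 to 4): 1536sin(θ)^2.
Outer (θ from 0 to 2π): 1536π.

Therefore ∮_C P dx + Q dy = 1536π.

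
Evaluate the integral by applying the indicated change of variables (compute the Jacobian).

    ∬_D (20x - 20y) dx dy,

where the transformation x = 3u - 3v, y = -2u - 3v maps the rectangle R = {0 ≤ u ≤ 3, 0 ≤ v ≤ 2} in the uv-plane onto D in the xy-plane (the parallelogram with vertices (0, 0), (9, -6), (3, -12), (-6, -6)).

Compute the Jacobian determinant of (x, y) with respect to (u, v):

    ∂(x,y)/∂(u,v) = | 3  -3 | = (3)(-3) - (-3)(-2) = -15.
                   | -2  -3 |

Its absolute value is |J| = 15 (the area scaling factor).

Substituting x = 3u - 3v, y = -2u - 3v into the integrand,

    20x - 20y → 100u,

so the integral becomes

    ∬_R (100u) · |J| du dv = ∫_0^3 ∫_0^2 (1500u) dv du.

Inner (v): 3000u.
Outer (u): 13500.

Therefore ∬_D (20x - 20y) dx dy = 13500.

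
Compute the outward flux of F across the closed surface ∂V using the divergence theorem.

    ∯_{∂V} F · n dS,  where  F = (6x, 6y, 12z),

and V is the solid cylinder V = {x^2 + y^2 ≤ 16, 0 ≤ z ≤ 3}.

By the divergence theorem,

    ∯_{∂V} F · n dS = ∭_V (∇ · F) dV.

Compute the divergence:
    ∇ · F = ∂F_x/∂x + ∂F_y/∂y + ∂F_z/∂z = 6 + 6 + 12 = 24.

In cylindrical coordinates, x = r cos(θ), y = r sin(θ), z = z, dV = r dr dθ dz, with 0 ≤ r ≤ 4, 0 ≤ θ ≤ 2π, 0 ≤ z ≤ 3.

The integrand, after substitution and multiplying by the volume element, becomes (24) · r, so

    ∭_V (∇·F) dV = ∫_0^{2π} ∫_0^{4} ∫_0^{3} (24) · r dz dr dθ.

Inner (z from 0 to 3): 72r.
Middle (r from 0 to 4): 576.
Outer (θ from 0 to 2π): 1152π.

Therefore ∯_{∂V} F · n dS = 1152π.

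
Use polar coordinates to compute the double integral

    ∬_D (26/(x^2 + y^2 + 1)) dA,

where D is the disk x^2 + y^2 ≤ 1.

The region D is 0 ≤ r ≤ 1, 0 ≤ θ ≤ 2π in polar coordinates, where x = r cos(θ), y = r sin(θ), and dA = r dr dθ.

Under the substitution, the integrand becomes 26/(r^2 + 1), so

    ∬_D (26/(x^2 + y^2 + 1)) dA = ∫_{0}^{2π} ∫_{0}^{1} (26/(r^2 + 1)) · r dr dθ.

Inner integral (in r): ∫_{0}^{1} (26/(r^2 + 1)) · r dr = log(8192).

Outer integral (in θ): ∫_{0}^{2π} (log(8192)) dθ = 26π log(2).

Therefore ∬_D (26/(x^2 + y^2 + 1)) dA = 26π log(2).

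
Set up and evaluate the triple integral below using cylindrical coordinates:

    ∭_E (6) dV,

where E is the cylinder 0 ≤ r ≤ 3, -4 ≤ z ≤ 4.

In cylindrical coordinates, x = r cos(θ), y = r sin(θ), z = z, and dV = r dr dθ dz.

The integrand becomes 6, so

    ∭_E (6) dV = ∫_{0}^{2π} ∫_{0}^{3} ∫_{-4}^{4} (6) · r dz dr dθ.

Inner (z): 48r.
Middle (r from 0 to 3): 216.
Outer (θ): 432π.

Therefore the triple integral equals 432π.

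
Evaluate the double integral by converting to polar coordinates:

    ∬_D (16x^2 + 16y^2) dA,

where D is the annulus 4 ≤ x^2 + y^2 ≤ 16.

The region D is 2 ≤ r ≤ 4, 0 ≤ θ ≤ 2π in polar coordinates, where x = r cos(θ), y = r sin(θ), and dA = r dr dθ.

Under the substitution, the integrand becomes 16r^2, so

    ∬_D (16x^2 + 16y^2) dA = ∫_{0}^{2π} ∫_{2}^{4} (16r^2) · r dr dθ.

Inner integral (in r): ∫_{2}^{4} (16r^2) · r dr = 960.

Outer integral (in θ): ∫_{0}^{2π} (960) dθ = 1920π.

Therefore ∬_D (16x^2 + 16y^2) dA = 1920π.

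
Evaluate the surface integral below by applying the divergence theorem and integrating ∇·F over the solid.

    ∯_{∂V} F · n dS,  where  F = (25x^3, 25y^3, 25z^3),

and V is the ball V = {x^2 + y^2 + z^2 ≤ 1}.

By the divergence theorem,

    ∯_{∂V} F · n dS = ∭_V (∇ · F) dV.

Compute the divergence:
    ∇ · F = ∂F_x/∂x + ∂F_y/∂y + ∂F_z/∂z = 75x^2 + 75y^2 + 75z^2.

In spherical coordinates, x = ρ sin(φ) cos(θ), y = ρ sin(φ) sin(θ), z = ρ cos(φ), dV = ρ^2 sin(φ) dρ dφ dθ, with 0 ≤ ρ ≤ 1, 0 ≤ φ ≤ π, 0 ≤ θ ≤ 2π.

The integrand, after substitution and multiplying by the volume element, becomes (75ρ^2) · ρ^2 sin(φ), so

    ∭_V (∇·F) dV = ∫_0^{2π} ∫_0^{π} ∫_0^{1} (75ρ^2) · ρ^2 sin(φ) dρ dφ dθ.

Inner (ρ from 0 to 1): 15sin(φ).
Middle (φ from 0 to π): 30.
Outer (θ from 0 to 2π): 60π.

Therefore ∯_{∂V} F · n dS = 60π.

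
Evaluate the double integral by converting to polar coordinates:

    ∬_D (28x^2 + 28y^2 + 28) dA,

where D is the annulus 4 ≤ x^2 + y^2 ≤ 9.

The region D is 2 ≤ r ≤ 3, 0 ≤ θ ≤ 2π in polar coordinates, where x = r cos(θ), y = r sin(θ), and dA = r dr dθ.

Under the substitution, the integrand becomes 28r^2 + 28, so

    ∬_D (28x^2 + 28y^2 + 28) dA = ∫_{0}^{2π} ∫_{2}^{3} (28r^2 + 28) · r dr dθ.

Inner integral (in r): ∫_{2}^{3} (28r^2 + 28) · r dr = 525.

Outer integral (in θ): ∫_{0}^{2π} (525) dθ = 1050π.

Therefore ∬_D (28x^2 + 28y^2 + 28) dA = 1050π.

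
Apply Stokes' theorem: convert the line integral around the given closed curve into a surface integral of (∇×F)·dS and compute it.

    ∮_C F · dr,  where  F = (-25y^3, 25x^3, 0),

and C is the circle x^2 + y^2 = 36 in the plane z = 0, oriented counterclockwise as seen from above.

Let S be the flat disk x^2 + y^2 ≤ 36 in the plane z = 0, with upward unit normal n̂ = ẑ. By Stokes' theorem,

    ∮_C F · dr = ∬_S (∇ × F) · n̂ dS = ∬_D (curl F)_z dA,

where D is the disk x^2 + y^2 ≤ 36.

Compute the curl of F = (-25y^3, 25x^3, 0):
    (∇ × F)_x = ∂F_z/∂y - ∂F_y/∂z = 0,
    (∇ × F)_y = ∂F_x/∂z - ∂F_z/∂x = 0,
    (∇ × F)_z = ∂F_y/∂x - ∂F_x/∂y = 75x^2 + 75y^2.

On z = 0, (curl F)_z = 75x^2 + 75y^2.

Convert to polar (x = r cos θ, y = r sin θ, dA = r dr dθ); the integrand becomes 75r^2, so

    ∬_D (curl F)_z dA = ∫_0^{2π} ∫_0^{6} (75r^2) · r dr dθ.

Inner (r from 0 to 6): 24300.
Outer (θ from 0 to 2π): 48600π.

Therefore ∮_C F · dr = 48600π.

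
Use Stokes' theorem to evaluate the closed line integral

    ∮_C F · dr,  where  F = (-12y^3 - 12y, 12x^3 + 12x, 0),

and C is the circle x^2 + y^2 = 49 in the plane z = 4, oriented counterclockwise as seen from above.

Let S be the flat disk x^2 + y^2 ≤ 49 in the plane z = 4, with upward unit normal n̂ = ẑ. By Stokes' theorem,

    ∮_C F · dr = ∬_S (∇ × F) · n̂ dS = ∬_D (curl F)_z dA,

where D is the disk x^2 + y^2 ≤ 49.

Compute the curl of F = (-12y^3 - 12y, 12x^3 + 12x, 0):
    (∇ × F)_x = ∂F_z/∂y - ∂F_y/∂z = 0,
    (∇ × F)_y = ∂F_x/∂z - ∂F_z/∂x = 0,
    (∇ × F)_z = ∂F_y/∂x - ∂F_x/∂y = 36x^2 + 36y^2 + 24.

On z = 4, (curl F)_z = 36x^2 + 36y^2 + 24.

Convert to polar (x = r cos θ, y = r sin θ, dA = r dr dθ); the integrand becomes 36r^2 + 24, so

    ∬_D (curl F)_z dA = ∫_0^{2π} ∫_0^{7} (36r^2 + 24) · r dr dθ.

Inner (r from 0 to 7): 22197.
Outer (θ from 0 to 2π): 44394π.

Therefore ∮_C F · dr = 44394π.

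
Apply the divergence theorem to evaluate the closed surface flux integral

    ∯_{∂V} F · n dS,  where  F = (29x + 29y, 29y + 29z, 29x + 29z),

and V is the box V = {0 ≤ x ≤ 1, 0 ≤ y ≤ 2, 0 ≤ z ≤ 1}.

By the divergence theorem,

    ∯_{∂V} F · n dS = ∭_V (∇ · F) dV.

Compute the divergence:
    ∇ · F = ∂F_x/∂x + ∂F_y/∂y + ∂F_z/∂z = 29 + 29 + 29 = 87.

V is a rectangular box, so dV = dx dy dz with 0 ≤ x ≤ 1, 0 ≤ y ≤ 2, 0 ≤ z ≤ 1.

Integrate (87) over V as an iterated integral:

    ∭_V (∇·F) dV = ∫_0^{1} ∫_0^{2} ∫_0^{1} (87) dz dy dx.

Inner (z from 0 to 1): 87.
Middle (y from 0 to 2): 174.
Outer (x from 0 to 1): 174.

Therefore ∯_{∂V} F · n dS = 174.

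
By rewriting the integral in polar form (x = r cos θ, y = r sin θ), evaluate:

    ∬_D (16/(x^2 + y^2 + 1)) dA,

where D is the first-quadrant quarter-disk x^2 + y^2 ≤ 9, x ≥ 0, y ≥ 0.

The region D is 0 ≤ r ≤ 3, 0 ≤ θ ≤ π/2 in polar coordinates, where x = r cos(θ), y = r sin(θ), and dA = r dr dθ.

Under the substitution, the integrand becomes 16/(r^2 + 1), so

    ∬_D (16/(x^2 + y^2 + 1)) dA = ∫_{0}^{π/2} ∫_{0}^{3} (16/(r^2 + 1)) · r dr dθ.

Inner integral (in r): ∫_{0}^{3} (16/(r^2 + 1)) · r dr = log(100000000).

Outer integral (in θ): ∫_{0}^{π/2} (log(100000000)) dθ = 4π log(10).

Therefore ∬_D (16/(x^2 + y^2 + 1)) dA = 4π log(10).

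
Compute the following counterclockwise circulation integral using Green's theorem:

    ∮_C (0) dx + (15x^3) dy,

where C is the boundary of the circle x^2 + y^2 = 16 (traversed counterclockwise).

Green's theorem converts the closed line integral into a double integral over the enclosed region D:

    ∮_C P dx + Q dy = ∬_D (∂Q/∂x - ∂P/∂y) dA.

Here P = 0, Q = 15x^3, so

    ∂Q/∂x = 45x^2,    ∂P/∂y = 0,
    ∂Q/∂x - ∂P/∂y = 45x^2.

D is the region x^2 + y^2 ≤ 16. Evaluating the double integral:

In polar coordinates (x = r cos θ, y = r sin θ, dA = r dr dθ) the integrand becomes 45r^2cos(θ)^2, so

    ∬_D (45x^2) dA = ∫_0^{2π} ∫_0^{4} (45r^2cos(θ)^2) · r dr dθ.

Inner (r from 0 to 4): 2880cos(θ)^2.
Outer (θ from 0 to 2π): 2880π.

Therefore ∮_C P dx + Q dy = 2880π.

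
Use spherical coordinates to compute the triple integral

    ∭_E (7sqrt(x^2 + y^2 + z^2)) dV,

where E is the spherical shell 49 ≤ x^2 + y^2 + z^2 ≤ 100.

In spherical coordinates, x = ρ sin(φ) cos(θ), y = ρ sin(φ) sin(θ), z = ρ cos(φ), and dV = ρ^2 sin(φ) dρ dφ dθ.

The integrand becomes 7ρ, so

    ∭_E (7sqrt(x^2 + y^2 + z^2)) dV = ∫_{0}^{2π} ∫_{0}^{π} ∫_{7}^{10} (7ρ) · ρ^2 sin(φ) dρ dφ dθ.

Inner (ρ): 53193sin(φ)/4.
Middle (φ): 53193/2.
Outer (θ): 53193π.

Therefore the triple integral equals 53193π.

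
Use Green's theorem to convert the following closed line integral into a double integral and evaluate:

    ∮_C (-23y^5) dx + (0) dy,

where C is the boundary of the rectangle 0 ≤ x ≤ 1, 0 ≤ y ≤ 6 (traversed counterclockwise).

Green's theorem converts the closed line integral into a double integral over the enclosed region D:

    ∮_C P dx + Q dy = ∬_D (∂Q/∂x - ∂P/∂y) dA.

Here P = -23y^5, Q = 0, so

    ∂Q/∂x = 0,    ∂P/∂y = -115y^4,
    ∂Q/∂x - ∂P/∂y = 115y^4.

D is the region 0 ≤ x ≤ 1, 0 ≤ y ≤ 6. Evaluating the double integral:

    ∬_D (115y^4) dA = ∫_0^{1} ∫_0^{6} (115y^4) dy dx.

Inner (y from 0 to 6): 178848.
Outer (x from 0 to 1): 178848.

Therefore ∮_C P dx + Q dy = 178848.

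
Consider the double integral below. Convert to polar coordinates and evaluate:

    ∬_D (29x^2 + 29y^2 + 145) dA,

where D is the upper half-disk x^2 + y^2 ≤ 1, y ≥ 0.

The region D is 0 ≤ r ≤ 1, 0 ≤ θ ≤ π in polar coordinates, where x = r cos(θ), y = r sin(θ), and dA = r dr dθ.

Under the substitution, the integrand becomes 29r^2 + 145, so

    ∬_D (29x^2 + 29y^2 + 145) dA = ∫_{0}^{π} ∫_{0}^{1} (29r^2 + 145) · r dr dθ.

Inner integral (in r): ∫_{0}^{1} (29r^2 + 145) · r dr = 319/4.

Outer integral (in θ): ∫_{0}^{π} (319/4) dθ = 319π/4.

Therefore ∬_D (29x^2 + 29y^2 + 145) dA = 319π/4.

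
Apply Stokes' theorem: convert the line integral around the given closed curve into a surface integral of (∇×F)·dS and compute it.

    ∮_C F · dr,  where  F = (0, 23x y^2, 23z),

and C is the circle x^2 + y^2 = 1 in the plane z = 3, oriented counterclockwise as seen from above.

Let S be the flat disk x^2 + y^2 ≤ 1 in the plane z = 3, with upward unit normal n̂ = ẑ. By Stokes' theorem,

    ∮_C F · dr = ∬_S (∇ × F) · n̂ dS = ∬_D (curl F)_z dA,

where D is the disk x^2 + y^2 ≤ 1.

Compute the curl of F = (0, 23x y^2, 23z):
    (∇ × F)_x = ∂F_z/∂y - ∂F_y/∂z = 0,
    (∇ × F)_y = ∂F_x/∂z - ∂F_z/∂x = 0,
    (∇ × F)_z = ∂F_y/∂x - ∂F_x/∂y = 23y^2.

On z = 3, (curl F)_z = 23y^2.

Convert to polar (x = r cos θ, y = r sin θ, dA = r dr dθ); the integrand becomes 23r^2sin(θ)^2, so

    ∬_D (curl F)_z dA = ∫_0^{2π} ∫_0^{1} (23r^2sin(θ)^2) · r dr dθ.

Inner (r from 0 to 1): 23sin(θ)^2/4.
Outer (θ from 0 to 2π): 23π/4.

Therefore ∮_C F · dr = 23π/4.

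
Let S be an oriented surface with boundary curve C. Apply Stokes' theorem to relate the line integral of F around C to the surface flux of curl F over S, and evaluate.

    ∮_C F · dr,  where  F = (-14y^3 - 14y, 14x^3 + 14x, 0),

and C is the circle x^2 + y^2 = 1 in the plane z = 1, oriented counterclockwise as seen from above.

Let S be the flat disk x^2 + y^2 ≤ 1 in the plane z = 1, with upward unit normal n̂ = ẑ. By Stokes' theorem,

    ∮_C F · dr = ∬_S (∇ × F) · n̂ dS = ∬_D (curl F)_z dA,

where D is the disk x^2 + y^2 ≤ 1.

Compute the curl of F = (-14y^3 - 14y, 14x^3 + 14x, 0):
    (∇ × F)_x = ∂F_z/∂y - ∂F_y/∂z = 0,
    (∇ × F)_y = ∂F_x/∂z - ∂F_z/∂x = 0,
    (∇ × F)_z = ∂F_y/∂x - ∂F_x/∂y = 42x^2 + 42y^2 + 28.

On z = 1, (curl F)_z = 42x^2 + 42y^2 + 28.

Convert to polar (x = r cos θ, y = r sin θ, dA = r dr dθ); the integrand becomes 42r^2 + 28, so

    ∬_D (curl F)_z dA = ∫_0^{2π} ∫_0^{1} (42r^2 + 28) · r dr dθ.

Inner (r from 0 to 1): 49/2.
Outer (θ from 0 to 2π): 49π.

Therefore ∮_C F · dr = 49π.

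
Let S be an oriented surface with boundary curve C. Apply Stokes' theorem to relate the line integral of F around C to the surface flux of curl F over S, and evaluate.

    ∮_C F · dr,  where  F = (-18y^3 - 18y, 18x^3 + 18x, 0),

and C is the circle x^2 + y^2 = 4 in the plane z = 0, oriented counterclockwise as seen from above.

Let S be the flat disk x^2 + y^2 ≤ 4 in the plane z = 0, with upward unit normal n̂ = ẑ. By Stokes' theorem,

    ∮_C F · dr = ∬_S (∇ × F) · n̂ dS = ∬_D (curl F)_z dA,

where D is the disk x^2 + y^2 ≤ 4.

Compute the curl of F = (-18y^3 - 18y, 18x^3 + 18x, 0):
    (∇ × F)_x = ∂F_z/∂y - ∂F_y/∂z = 0,
    (∇ × F)_y = ∂F_x/∂z - ∂F_z/∂x = 0,
    (∇ × F)_z = ∂F_y/∂x - ∂F_x/∂y = 54x^2 + 54y^2 + 36.

On z = 0, (curl F)_z = 54x^2 + 54y^2 + 36.

Convert to polar (x = r cos θ, y = r sin θ, dA = r dr dθ); the integrand becomes 54r^2 + 36, so

    ∬_D (curl F)_z dA = ∫_0^{2π} ∫_0^{2} (54r^2 + 36) · r dr dθ.

Inner (r from 0 to 2): 288.
Outer (θ from 0 to 2π): 576π.

Therefore ∮_C F · dr = 576π.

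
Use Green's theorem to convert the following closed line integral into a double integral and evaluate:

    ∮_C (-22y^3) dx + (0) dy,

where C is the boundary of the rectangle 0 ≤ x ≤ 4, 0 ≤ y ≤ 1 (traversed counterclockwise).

Green's theorem converts the closed line integral into a double integral over the enclosed region D:

    ∮_C P dx + Q dy = ∬_D (∂Q/∂x - ∂P/∂y) dA.

Here P = -22y^3, Q = 0, so

    ∂Q/∂x = 0,    ∂P/∂y = -66y^2,
    ∂Q/∂x - ∂P/∂y = 66y^2.

D is the region 0 ≤ x ≤ 4, 0 ≤ y ≤ 1. Evaluating the double integral:

    ∬_D (66y^2) dA = ∫_0^{4} ∫_0^{1} (66y^2) dy dx.

Inner (y from 0 to 1): 22.
Outer (x from 0 to 4): 88.

Therefore ∮_C P dx + Q dy = 88.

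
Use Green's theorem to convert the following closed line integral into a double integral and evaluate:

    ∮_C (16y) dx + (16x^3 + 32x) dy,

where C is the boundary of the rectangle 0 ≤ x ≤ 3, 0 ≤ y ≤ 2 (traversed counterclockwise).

Green's theorem converts the closed line integral into a double integral over the enclosed region D:

    ∮_C P dx + Q dy = ∬_D (∂Q/∂x - ∂P/∂y) dA.

Here P = 16y, Q = 16x^3 + 32x, so

    ∂Q/∂x = 48x^2 + 32,    ∂P/∂y = 16,
    ∂Q/∂x - ∂P/∂y = 48x^2 + 16.

D is the region 0 ≤ x ≤ 3, 0 ≤ y ≤ 2. Evaluating the double integral:

    ∬_D (48x^2 + 16) dA = ∫_0^{3} ∫_0^{2} (48x^2 + 16) dy dx.

Inner (y from 0 to 2): 96x^2 + 32.
Outer (x from 0 to 3): 960.

Therefore ∮_C P dx + Q dy = 960.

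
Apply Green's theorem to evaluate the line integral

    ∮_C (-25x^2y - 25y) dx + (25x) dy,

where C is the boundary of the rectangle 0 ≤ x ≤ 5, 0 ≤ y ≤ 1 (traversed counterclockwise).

Green's theorem converts the closed line integral into a double integral over the enclosed region D:

    ∮_C P dx + Q dy = ∬_D (∂Q/∂x - ∂P/∂y) dA.

Here P = -25x^2y - 25y, Q = 25x, so

    ∂Q/∂x = 25,    ∂P/∂y = -25x^2 - 25,
    ∂Q/∂x - ∂P/∂y = 25x^2 + 50.

D is the region 0 ≤ x ≤ 5, 0 ≤ y ≤ 1. Evaluating the double integral:

    ∬_D (25x^2 + 50) dA = ∫_0^{5} ∫_0^{1} (25x^2 + 50) dy dx.

Inner (y from 0 to 1): 25x^2 + 50.
Outer (x from 0 to 5): 3875/3.

Therefore ∮_C P dx + Q dy = 3875/3.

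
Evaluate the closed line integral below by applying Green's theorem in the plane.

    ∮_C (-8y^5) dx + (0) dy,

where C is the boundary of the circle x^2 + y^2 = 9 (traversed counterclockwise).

Green's theorem converts the closed line integral into a double integral over the enclosed region D:

    ∮_C P dx + Q dy = ∬_D (∂Q/∂x - ∂P/∂y) dA.

Here P = -8y^5, Q = 0, so

    ∂Q/∂x = 0,    ∂P/∂y = -40y^4,
    ∂Q/∂x - ∂P/∂y = 40y^4.

D is the region x^2 + y^2 ≤ 9. Evaluating the double integral:

In polar coordinates (x = r cos θ, y = r sin θ, dA = r dr dθ) the integrand becomes 40r^4sin(θ)^4, so

    ∬_D (40y^4) dA = ∫_0^{2π} ∫_0^{3} (40r^4sin(θ)^4) · r dr dθ.

Inner (r from 0 to 3): 4860sin(θ)^4.
Outer (θ from 0 to 2π): 3645π.

Therefore ∮_C P dx + Q dy = 3645π.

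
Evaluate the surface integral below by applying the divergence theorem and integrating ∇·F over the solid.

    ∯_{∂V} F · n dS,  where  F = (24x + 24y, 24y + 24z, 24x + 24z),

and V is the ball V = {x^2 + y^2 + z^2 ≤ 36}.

By the divergence theorem,

    ∯_{∂V} F · n dS = ∭_V (∇ · F) dV.

Compute the divergence:
    ∇ · F = ∂F_x/∂x + ∂F_y/∂y + ∂F_z/∂z = 24 + 24 + 24 = 72.

In spherical coordinates, x = ρ sin(φ) cos(θ), y = ρ sin(φ) sin(θ), z = ρ cos(φ), dV = ρ^2 sin(φ) dρ dφ dθ, with 0 ≤ ρ ≤ 6, 0 ≤ φ ≤ π, 0 ≤ θ ≤ 2π.

The integrand, after substitution and multiplying by the volume element, becomes (72) · ρ^2 sin(φ), so

    ∭_V (∇·F) dV = ∫_0^{2π} ∫_0^{π} ∫_0^{6} (72) · ρ^2 sin(φ) dρ dφ dθ.

Inner (ρ from 0 to 6): 5184sin(φ).
Middle (φ from 0 to π): 10368.
Outer (θ from 0 to 2π): 20736π.

Therefore ∯_{∂V} F · n dS = 20736π.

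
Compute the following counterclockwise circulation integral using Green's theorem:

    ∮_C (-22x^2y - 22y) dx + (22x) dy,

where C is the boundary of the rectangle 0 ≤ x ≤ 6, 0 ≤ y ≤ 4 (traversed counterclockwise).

Green's theorem converts the closed line integral into a double integral over the enclosed region D:

    ∮_C P dx + Q dy = ∬_D (∂Q/∂x - ∂P/∂y) dA.

Here P = -22x^2y - 22y, Q = 22x, so

    ∂Q/∂x = 22,    ∂P/∂y = -22x^2 - 22,
    ∂Q/∂x - ∂P/∂y = 22x^2 + 44.

D is the region 0 ≤ x ≤ 6, 0 ≤ y ≤ 4. Evaluating the double integral:

    ∬_D (22x^2 + 44) dA = ∫_0^{6} ∫_0^{4} (22x^2 + 44) dy dx.

Inner (y from 0 to 4): 88x^2 + 176.
Outer (x from 0 to 6): 7392.

Therefore ∮_C P dx + Q dy = 7392.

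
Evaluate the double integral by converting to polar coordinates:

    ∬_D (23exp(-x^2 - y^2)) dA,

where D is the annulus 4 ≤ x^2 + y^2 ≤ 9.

The region D is 2 ≤ r ≤ 3, 0 ≤ θ ≤ 2π in polar coordinates, where x = r cos(θ), y = r sin(θ), and dA = r dr dθ.

Under the substitution, the integrand becomes 23exp(-r^2), so

    ∬_D (23exp(-x^2 - y^2)) dA = ∫_{0}^{2π} ∫_{2}^{3} (23exp(-r^2)) · r dr dθ.

Inner integral (in r): ∫_{2}^{3} (23exp(-r^2)) · r dr = -(23 - 23exp(5))exp(-9)/2.

Outer integral (in θ): ∫_{0}^{2π} (-(23 - 23exp(5))exp(-9)/2) dθ = -23π (1 - exp(5))exp(-9).

Therefore ∬_D (23exp(-x^2 - y^2)) dA = -23π (1 - exp(5))exp(-9).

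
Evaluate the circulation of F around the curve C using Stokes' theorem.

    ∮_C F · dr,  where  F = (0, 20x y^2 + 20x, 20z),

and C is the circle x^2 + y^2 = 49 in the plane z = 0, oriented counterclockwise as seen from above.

Let S be the flat disk x^2 + y^2 ≤ 49 in the plane z = 0, with upward unit normal n̂ = ẑ. By Stokes' theorem,

    ∮_C F · dr = ∬_S (∇ × F) · n̂ dS = ∬_D (curl F)_z dA,

where D is the disk x^2 + y^2 ≤ 49.

Compute the curl of F = (0, 20x y^2 + 20x, 20z):
    (∇ × F)_x = ∂F_z/∂y - ∂F_y/∂z = 0,
    (∇ × F)_y = ∂F_x/∂z - ∂F_z/∂x = 0,
    (∇ × F)_z = ∂F_y/∂x - ∂F_x/∂y = 20y^2 + 20.

On z = 0, (curl F)_z = 20y^2 + 20.

Convert to polar (x = r cos θ, y = r sin θ, dA = r dr dθ); the integrand becomes 20r^2sin(θ)^2 + 20, so

    ∬_D (curl F)_z dA = ∫_0^{2π} ∫_0^{7} (20r^2sin(θ)^2 + 20) · r dr dθ.

Inner (r from 0 to 7): 12005sin(θ)^2 + 490.
Outer (θ from 0 to 2π): 12985π.

Therefore ∮_C F · dr = 12985π.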